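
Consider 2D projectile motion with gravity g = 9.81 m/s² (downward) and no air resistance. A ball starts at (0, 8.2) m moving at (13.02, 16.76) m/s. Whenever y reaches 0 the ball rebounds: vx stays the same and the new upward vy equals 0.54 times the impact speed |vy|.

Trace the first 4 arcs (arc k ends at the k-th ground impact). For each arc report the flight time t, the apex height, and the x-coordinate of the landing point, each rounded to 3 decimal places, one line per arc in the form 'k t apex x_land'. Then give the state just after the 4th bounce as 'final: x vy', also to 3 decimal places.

Arc 1: start y=8.200, vy=16.760 → t=3.851, apex=22.517, x_land=50.140, impact vy=-21.019
  bounce: vy ← 0.54·21.019 = 11.350
Arc 2: start y=0.000, vy=11.350 → t=2.314, apex=6.566, x_land=80.268, impact vy=-11.350
  bounce: vy ← 0.54·11.350 = 6.129
Arc 3: start y=0.000, vy=6.129 → t=1.250, apex=1.915, x_land=96.537, impact vy=-6.129
  bounce: vy ← 0.54·6.129 = 3.310
Arc 4: start y=0.000, vy=3.310 → t=0.675, apex=0.558, x_land=105.323, impact vy=-3.310
  bounce: vy ← 0.54·3.310 = 1.787

1 3.851 22.517 50.140
2 2.314 6.566 80.268
3 1.250 1.915 96.537
4 0.675 0.558 105.323
final: 105.323 1.787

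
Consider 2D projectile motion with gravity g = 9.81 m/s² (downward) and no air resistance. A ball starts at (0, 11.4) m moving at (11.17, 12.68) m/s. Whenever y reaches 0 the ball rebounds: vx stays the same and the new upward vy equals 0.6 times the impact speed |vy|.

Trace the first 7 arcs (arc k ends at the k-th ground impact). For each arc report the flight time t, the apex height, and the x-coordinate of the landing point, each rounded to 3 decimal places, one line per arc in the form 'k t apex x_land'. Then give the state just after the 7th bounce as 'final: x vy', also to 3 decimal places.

Arc 1: start y=11.400, vy=12.680 → t=3.291, apex=19.595, x_land=36.764, impact vy=-19.607
  bounce: vy ← 0.6·19.607 = 11.764
Arc 2: start y=0.000, vy=11.764 → t=2.398, apex=7.054, x_land=63.554, impact vy=-11.764
  bounce: vy ← 0.6·11.764 = 7.059
Arc 3: start y=0.000, vy=7.059 → t=1.439, apex=2.539, x_land=79.629, impact vy=-7.059
  bounce: vy ← 0.6·7.059 = 4.235
Arc 4: start y=0.000, vy=4.235 → t=0.863, apex=0.914, x_land=89.273, impact vy=-4.235
  bounce: vy ← 0.6·4.235 = 2.541
Arc 5: start y=0.000, vy=2.541 → t=0.518, apex=0.329, x_land=95.060, impact vy=-2.541
  bounce: vy ← 0.6·2.541 = 1.525
Arc 6: start y=0.000, vy=1.525 → t=0.311, apex=0.118, x_land=98.532, impact vy=-1.525
  bounce: vy ← 0.6·1.525 = 0.915
Arc 7: start y=0.000, vy=0.915 → t=0.187, apex=0.043, x_land=100.616, impact vy=-0.915
  bounce: vy ← 0.6·0.915 = 0.549

1 3.291 19.595 36.764
2 2.398 7.054 63.554
3 1.439 2.539 79.629
4 0.863 0.914 89.273
5 0.518 0.329 95.060
6 0.311 0.118 98.532
7 0.187 0.043 100.616
final: 100.616 0.549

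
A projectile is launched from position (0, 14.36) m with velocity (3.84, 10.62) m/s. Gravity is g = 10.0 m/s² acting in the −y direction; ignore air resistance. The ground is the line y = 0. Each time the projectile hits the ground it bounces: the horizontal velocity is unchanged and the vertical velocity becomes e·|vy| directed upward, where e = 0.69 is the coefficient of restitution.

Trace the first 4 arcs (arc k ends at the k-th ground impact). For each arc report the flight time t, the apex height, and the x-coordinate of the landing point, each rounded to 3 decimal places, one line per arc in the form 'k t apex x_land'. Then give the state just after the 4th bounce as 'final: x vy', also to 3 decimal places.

1 3.062 19.999 11.758
2 2.760 9.522 22.356
3 1.904 4.533 29.669
4 1.314 2.158 34.715
final: 34.715 4.533

Arc 1: start y=14.360, vy=10.620 → t=3.062, apex=19.999, x_land=11.758, impact vy=-20.000
  bounce: vy ← 0.69·20.000 = 13.800
Arc 2: start y=0.000, vy=13.800 → t=2.760, apex=9.522, x_land=22.356, impact vy=-13.800
  bounce: vy ← 0.69·13.800 = 9.522
Arc 3: start y=0.000, vy=9.522 → t=1.904, apex=4.533, x_land=29.669, impact vy=-9.522
  bounce: vy ← 0.69·9.522 = 6.570
Arc 4: start y=0.000, vy=6.570 → t=1.314, apex=2.158, x_land=34.715, impact vy=-6.570
  bounce: vy ← 0.69·6.570 = 4.533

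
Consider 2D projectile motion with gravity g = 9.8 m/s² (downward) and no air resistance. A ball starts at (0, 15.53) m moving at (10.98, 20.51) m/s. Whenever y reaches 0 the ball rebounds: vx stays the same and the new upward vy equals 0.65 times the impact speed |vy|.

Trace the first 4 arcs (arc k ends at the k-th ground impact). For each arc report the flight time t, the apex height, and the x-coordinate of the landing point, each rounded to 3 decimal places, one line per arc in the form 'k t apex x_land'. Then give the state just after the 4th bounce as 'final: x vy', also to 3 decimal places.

1 4.840 36.992 53.148
2 3.572 15.629 92.368
3 2.322 6.603 117.861
4 1.509 2.790 134.431
final: 134.431 4.807

Arc 1: start y=15.530, vy=20.510 → t=4.840, apex=36.992, x_land=53.148, impact vy=-26.927
  bounce: vy ← 0.65·26.927 = 17.502
Arc 2: start y=0.000, vy=17.502 → t=3.572, apex=15.629, x_land=92.368, impact vy=-17.502
  bounce: vy ← 0.65·17.502 = 11.377
Arc 3: start y=0.000, vy=11.377 → t=2.322, apex=6.603, x_land=117.861, impact vy=-11.377
  bounce: vy ← 0.65·11.377 = 7.395
Arc 4: start y=0.000, vy=7.395 → t=1.509, apex=2.790, x_land=134.431, impact vy=-7.395
  bounce: vy ← 0.65·7.395 = 4.807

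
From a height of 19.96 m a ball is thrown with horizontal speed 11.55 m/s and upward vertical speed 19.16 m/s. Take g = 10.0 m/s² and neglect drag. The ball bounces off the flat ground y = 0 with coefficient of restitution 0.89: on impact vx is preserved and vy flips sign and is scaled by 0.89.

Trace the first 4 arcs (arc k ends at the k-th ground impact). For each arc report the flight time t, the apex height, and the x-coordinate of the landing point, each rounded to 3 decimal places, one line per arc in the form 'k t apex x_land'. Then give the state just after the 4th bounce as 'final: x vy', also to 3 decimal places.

Arc 1: start y=19.960, vy=19.160 → t=4.684, apex=38.315, x_land=54.103, impact vy=-27.682
  bounce: vy ← 0.89·27.682 = 24.637
Arc 2: start y=0.000, vy=24.637 → t=4.927, apex=30.350, x_land=111.015, impact vy=-24.637
  bounce: vy ← 0.89·24.637 = 21.927
Arc 3: start y=0.000, vy=21.927 → t=4.385, apex=24.040, x_land=161.666, impact vy=-21.927
  bounce: vy ← 0.89·21.927 = 19.515
Arc 4: start y=0.000, vy=19.515 → t=3.903, apex=19.042, x_land=206.746, impact vy=-19.515
  bounce: vy ← 0.89·19.515 = 17.368

1 4.684 38.315 54.103
2 4.927 30.350 111.015
3 4.385 24.040 161.666
4 3.903 19.042 206.746
final: 206.746 17.368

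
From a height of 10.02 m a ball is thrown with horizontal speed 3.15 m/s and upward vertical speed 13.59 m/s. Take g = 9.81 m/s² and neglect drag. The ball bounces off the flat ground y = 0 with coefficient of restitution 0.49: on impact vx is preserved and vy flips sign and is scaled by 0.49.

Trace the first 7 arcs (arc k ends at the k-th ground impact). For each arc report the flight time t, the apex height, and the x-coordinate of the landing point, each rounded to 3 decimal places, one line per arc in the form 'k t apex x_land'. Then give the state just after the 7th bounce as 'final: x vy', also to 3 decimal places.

Arc 1: start y=10.020, vy=13.590 → t=3.376, apex=19.433, x_land=10.634, impact vy=-19.526
  bounce: vy ← 0.49·19.526 = 9.568
Arc 2: start y=0.000, vy=9.568 → t=1.951, apex=4.666, x_land=16.778, impact vy=-9.568
  bounce: vy ← 0.49·9.568 = 4.688
Arc 3: start y=0.000, vy=4.688 → t=0.956, apex=1.120, x_land=19.789, impact vy=-4.688
  bounce: vy ← 0.49·4.688 = 2.297
Arc 4: start y=0.000, vy=2.297 → t=0.468, apex=0.269, x_land=21.264, impact vy=-2.297
  bounce: vy ← 0.49·2.297 = 1.126
Arc 5: start y=0.000, vy=1.126 → t=0.229, apex=0.065, x_land=21.987, impact vy=-1.126
  bounce: vy ← 0.49·1.126 = 0.552
Arc 6: start y=0.000, vy=0.552 → t=0.112, apex=0.016, x_land=22.342, impact vy=-0.552
  bounce: vy ← 0.49·0.552 = 0.270
Arc 7: start y=0.000, vy=0.270 → t=0.055, apex=0.004, x_land=22.515, impact vy=-0.270
  bounce: vy ← 0.49·0.270 = 0.132

1 3.376 19.433 10.634
2 1.951 4.666 16.778
3 0.956 1.120 19.789
4 0.468 0.269 21.264
5 0.229 0.065 21.987
6 0.112 0.016 22.342
7 0.055 0.004 22.515
final: 22.515 0.132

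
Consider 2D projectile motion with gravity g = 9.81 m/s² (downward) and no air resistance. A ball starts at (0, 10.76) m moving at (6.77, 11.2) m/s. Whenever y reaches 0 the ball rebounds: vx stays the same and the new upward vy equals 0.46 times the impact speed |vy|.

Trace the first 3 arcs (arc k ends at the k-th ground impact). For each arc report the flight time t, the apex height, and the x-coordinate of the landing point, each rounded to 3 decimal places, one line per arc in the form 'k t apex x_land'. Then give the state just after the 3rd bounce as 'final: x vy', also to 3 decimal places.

1 3.012 17.153 20.390
2 1.720 3.630 32.037
3 0.791 0.768 37.395
final: 37.395 1.786

Arc 1: start y=10.760, vy=11.200 → t=3.012, apex=17.153, x_land=20.390, impact vy=-18.345
  bounce: vy ← 0.46·18.345 = 8.439
Arc 2: start y=0.000, vy=8.439 → t=1.720, apex=3.630, x_land=32.037, impact vy=-8.439
  bounce: vy ← 0.46·8.439 = 3.882
Arc 3: start y=0.000, vy=3.882 → t=0.791, apex=0.768, x_land=37.395, impact vy=-3.882
  bounce: vy ← 0.46·3.882 = 1.786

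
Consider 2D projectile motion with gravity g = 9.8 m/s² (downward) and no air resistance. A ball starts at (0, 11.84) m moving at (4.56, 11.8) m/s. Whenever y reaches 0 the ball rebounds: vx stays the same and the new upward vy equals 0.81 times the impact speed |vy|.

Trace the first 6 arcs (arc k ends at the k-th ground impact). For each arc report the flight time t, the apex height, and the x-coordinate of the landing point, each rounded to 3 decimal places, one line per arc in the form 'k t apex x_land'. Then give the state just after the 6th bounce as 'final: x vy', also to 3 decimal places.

1 3.170 18.944 14.457
2 3.185 12.429 28.982
3 2.580 8.155 40.747
4 2.090 5.350 50.277
5 1.693 3.510 57.996
6 1.371 2.303 64.249
final: 64.249 5.442

Arc 1: start y=11.840, vy=11.800 → t=3.170, apex=18.944, x_land=14.457, impact vy=-19.269
  bounce: vy ← 0.81·19.269 = 15.608
Arc 2: start y=0.000, vy=15.608 → t=3.185, apex=12.429, x_land=28.982, impact vy=-15.608
  bounce: vy ← 0.81·15.608 = 12.643
Arc 3: start y=0.000, vy=12.643 → t=2.580, apex=8.155, x_land=40.747, impact vy=-12.643
  bounce: vy ← 0.81·12.643 = 10.240
Arc 4: start y=0.000, vy=10.240 → t=2.090, apex=5.350, x_land=50.277, impact vy=-10.240
  bounce: vy ← 0.81·10.240 = 8.295
Arc 5: start y=0.000, vy=8.295 → t=1.693, apex=3.510, x_land=57.996, impact vy=-8.295
  bounce: vy ← 0.81·8.295 = 6.719
Arc 6: start y=0.000, vy=6.719 → t=1.371, apex=2.303, x_land=64.249, impact vy=-6.719
  bounce: vy ← 0.81·6.719 = 5.442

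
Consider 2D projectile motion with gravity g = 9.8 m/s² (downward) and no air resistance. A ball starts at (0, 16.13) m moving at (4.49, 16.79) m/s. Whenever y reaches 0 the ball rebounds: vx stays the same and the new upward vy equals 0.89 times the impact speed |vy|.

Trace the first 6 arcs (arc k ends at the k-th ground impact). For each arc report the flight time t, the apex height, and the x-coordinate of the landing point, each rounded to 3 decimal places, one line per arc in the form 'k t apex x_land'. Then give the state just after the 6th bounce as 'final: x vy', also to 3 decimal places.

Arc 1: start y=16.130, vy=16.790 → t=4.209, apex=30.513, x_land=18.897, impact vy=-24.455
  bounce: vy ← 0.89·24.455 = 21.765
Arc 2: start y=0.000, vy=21.765 → t=4.442, apex=24.169, x_land=38.841, impact vy=-21.765
  bounce: vy ← 0.89·21.765 = 19.371
Arc 3: start y=0.000, vy=19.371 → t=3.953, apex=19.144, x_land=56.591, impact vy=-19.371
  bounce: vy ← 0.89·19.371 = 17.240
Arc 4: start y=0.000, vy=17.240 → t=3.518, apex=15.164, x_land=72.388, impact vy=-17.240
  bounce: vy ← 0.89·17.240 = 15.344
Arc 5: start y=0.000, vy=15.344 → t=3.131, apex=12.012, x_land=86.448, impact vy=-15.344
  bounce: vy ← 0.89·15.344 = 13.656
Arc 6: start y=0.000, vy=13.656 → t=2.787, apex=9.514, x_land=98.962, impact vy=-13.656
  bounce: vy ← 0.89·13.656 = 12.154

1 4.209 30.513 18.897
2 4.442 24.169 38.841
3 3.953 19.144 56.591
4 3.518 15.164 72.388
5 3.131 12.012 86.448
6 2.787 9.514 98.962
final: 98.962 12.154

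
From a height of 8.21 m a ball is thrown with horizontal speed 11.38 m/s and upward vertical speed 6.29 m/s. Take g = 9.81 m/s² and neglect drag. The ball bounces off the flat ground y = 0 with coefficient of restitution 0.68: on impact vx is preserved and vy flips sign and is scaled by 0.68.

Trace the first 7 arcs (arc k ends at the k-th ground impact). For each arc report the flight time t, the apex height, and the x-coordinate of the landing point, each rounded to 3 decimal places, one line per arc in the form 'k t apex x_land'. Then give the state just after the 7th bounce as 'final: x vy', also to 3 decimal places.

1 2.085 10.227 23.729
2 1.964 4.729 46.076
3 1.335 2.187 61.272
4 0.908 1.011 71.605
5 0.617 0.468 78.632
6 0.420 0.216 83.410
7 0.286 0.100 86.659
final: 86.659 0.952

Arc 1: start y=8.210, vy=6.290 → t=2.085, apex=10.227, x_land=23.729, impact vy=-14.165
  bounce: vy ← 0.68·14.165 = 9.632
Arc 2: start y=0.000, vy=9.632 → t=1.964, apex=4.729, x_land=46.076, impact vy=-9.632
  bounce: vy ← 0.68·9.632 = 6.550
Arc 3: start y=0.000, vy=6.550 → t=1.335, apex=2.187, x_land=61.272, impact vy=-6.550
  bounce: vy ← 0.68·6.550 = 4.454
Arc 4: start y=0.000, vy=4.454 → t=0.908, apex=1.011, x_land=71.605, impact vy=-4.454
  bounce: vy ← 0.68·4.454 = 3.029
Arc 5: start y=0.000, vy=3.029 → t=0.617, apex=0.468, x_land=78.632, impact vy=-3.029
  bounce: vy ← 0.68·3.029 = 2.059
Arc 6: start y=0.000, vy=2.059 → t=0.420, apex=0.216, x_land=83.410, impact vy=-2.059
  bounce: vy ← 0.68·2.059 = 1.400
Arc 7: start y=0.000, vy=1.400 → t=0.286, apex=0.100, x_land=86.659, impact vy=-1.400
  bounce: vy ← 0.68·1.400 = 0.952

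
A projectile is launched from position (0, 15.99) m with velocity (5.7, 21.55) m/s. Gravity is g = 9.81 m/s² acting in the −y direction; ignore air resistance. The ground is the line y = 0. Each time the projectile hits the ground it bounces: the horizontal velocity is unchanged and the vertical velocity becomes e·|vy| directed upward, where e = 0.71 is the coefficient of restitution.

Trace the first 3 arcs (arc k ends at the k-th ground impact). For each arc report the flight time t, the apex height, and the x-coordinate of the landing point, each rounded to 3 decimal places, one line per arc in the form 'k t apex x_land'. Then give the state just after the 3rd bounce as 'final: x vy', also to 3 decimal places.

Arc 1: start y=15.990, vy=21.550 → t=5.040, apex=39.660, x_land=28.729, impact vy=-27.895
  bounce: vy ← 0.71·27.895 = 19.805
Arc 2: start y=0.000, vy=19.805 → t=4.038, apex=19.993, x_land=51.745, impact vy=-19.805
  bounce: vy ← 0.71·19.805 = 14.062
Arc 3: start y=0.000, vy=14.062 → t=2.867, apex=10.078, x_land=68.086, impact vy=-14.062
  bounce: vy ← 0.71·14.062 = 9.984

1 5.040 39.660 28.729
2 4.038 19.993 51.745
3 2.867 10.078 68.086
final: 68.086 9.984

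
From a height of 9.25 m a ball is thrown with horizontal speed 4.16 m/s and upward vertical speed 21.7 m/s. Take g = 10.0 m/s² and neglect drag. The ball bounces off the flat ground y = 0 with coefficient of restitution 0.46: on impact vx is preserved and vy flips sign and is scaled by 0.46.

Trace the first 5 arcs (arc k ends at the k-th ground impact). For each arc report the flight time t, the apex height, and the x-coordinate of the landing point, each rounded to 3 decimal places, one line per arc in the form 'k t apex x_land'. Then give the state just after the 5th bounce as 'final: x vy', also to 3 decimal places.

1 4.731 32.794 19.681
2 2.356 6.939 29.483
3 1.084 1.468 33.991
4 0.499 0.311 36.065
5 0.229 0.066 37.019
final: 37.019 0.527

Arc 1: start y=9.250, vy=21.700 → t=4.731, apex=32.794, x_land=19.681, impact vy=-25.610
  bounce: vy ← 0.46·25.610 = 11.781
Arc 2: start y=0.000, vy=11.781 → t=2.356, apex=6.939, x_land=29.483, impact vy=-11.781
  bounce: vy ← 0.46·11.781 = 5.419
Arc 3: start y=0.000, vy=5.419 → t=1.084, apex=1.468, x_land=33.991, impact vy=-5.419
  bounce: vy ← 0.46·5.419 = 2.493
Arc 4: start y=0.000, vy=2.493 → t=0.499, apex=0.311, x_land=36.065, impact vy=-2.493
  bounce: vy ← 0.46·2.493 = 1.147
Arc 5: start y=0.000, vy=1.147 → t=0.229, apex=0.066, x_land=37.019, impact vy=-1.147
  bounce: vy ← 0.46·1.147 = 0.527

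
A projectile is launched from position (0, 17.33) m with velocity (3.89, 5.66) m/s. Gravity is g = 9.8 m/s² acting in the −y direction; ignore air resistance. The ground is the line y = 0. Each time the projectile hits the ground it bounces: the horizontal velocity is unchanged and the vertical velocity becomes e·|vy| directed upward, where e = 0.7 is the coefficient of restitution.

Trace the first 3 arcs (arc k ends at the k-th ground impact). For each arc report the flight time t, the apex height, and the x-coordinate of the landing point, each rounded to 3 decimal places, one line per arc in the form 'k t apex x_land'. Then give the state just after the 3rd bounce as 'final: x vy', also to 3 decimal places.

1 2.545 18.964 9.900
2 2.754 9.293 20.613
3 1.928 4.553 28.113
final: 28.113 6.613

Arc 1: start y=17.330, vy=5.660 → t=2.545, apex=18.964, x_land=9.900, impact vy=-19.280
  bounce: vy ← 0.7·19.280 = 13.496
Arc 2: start y=0.000, vy=13.496 → t=2.754, apex=9.293, x_land=20.613, impact vy=-13.496
  bounce: vy ← 0.7·13.496 = 9.447
Arc 3: start y=0.000, vy=9.447 → t=1.928, apex=4.553, x_land=28.113, impact vy=-9.447
  bounce: vy ← 0.7·9.447 = 6.613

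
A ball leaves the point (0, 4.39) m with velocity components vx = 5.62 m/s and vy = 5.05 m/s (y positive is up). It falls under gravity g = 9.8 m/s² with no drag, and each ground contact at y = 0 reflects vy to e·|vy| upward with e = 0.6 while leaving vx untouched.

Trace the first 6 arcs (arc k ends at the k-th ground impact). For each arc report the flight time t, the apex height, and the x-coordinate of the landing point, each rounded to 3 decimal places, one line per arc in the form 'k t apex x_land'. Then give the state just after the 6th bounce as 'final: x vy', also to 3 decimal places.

Arc 1: start y=4.390, vy=5.050 → t=1.593, apex=5.691, x_land=8.953, impact vy=-10.562
  bounce: vy ← 0.6·10.562 = 6.337
Arc 2: start y=0.000, vy=6.337 → t=1.293, apex=2.049, x_land=16.221, impact vy=-6.337
  bounce: vy ← 0.6·6.337 = 3.802
Arc 3: start y=0.000, vy=3.802 → t=0.776, apex=0.738, x_land=20.582, impact vy=-3.802
  bounce: vy ← 0.6·3.802 = 2.281
Arc 4: start y=0.000, vy=2.281 → t=0.466, apex=0.266, x_land=23.198, impact vy=-2.281
  bounce: vy ← 0.6·2.281 = 1.369
Arc 5: start y=0.000, vy=1.369 → t=0.279, apex=0.096, x_land=24.768, impact vy=-1.369
  bounce: vy ← 0.6·1.369 = 0.821
Arc 6: start y=0.000, vy=0.821 → t=0.168, apex=0.034, x_land=25.710, impact vy=-0.821
  bounce: vy ← 0.6·0.821 = 0.493

1 1.593 5.691 8.953
2 1.293 2.049 16.221
3 0.776 0.738 20.582
4 0.466 0.266 23.198
5 0.279 0.096 24.768
6 0.168 0.034 25.710
final: 25.710 0.493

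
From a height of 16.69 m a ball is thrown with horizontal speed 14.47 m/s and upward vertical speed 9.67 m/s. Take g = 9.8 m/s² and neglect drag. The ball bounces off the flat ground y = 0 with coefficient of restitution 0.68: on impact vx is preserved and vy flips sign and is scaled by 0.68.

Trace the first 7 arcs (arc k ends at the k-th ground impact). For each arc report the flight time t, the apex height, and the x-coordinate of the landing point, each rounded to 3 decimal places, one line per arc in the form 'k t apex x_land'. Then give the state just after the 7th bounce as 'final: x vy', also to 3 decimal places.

Arc 1: start y=16.690, vy=9.670 → t=3.080, apex=21.461, x_land=44.561, impact vy=-20.509
  bounce: vy ← 0.68·20.509 = 13.946
Arc 2: start y=0.000, vy=13.946 → t=2.846, apex=9.924, x_land=85.745, impact vy=-13.946
  bounce: vy ← 0.68·13.946 = 9.484
Arc 3: start y=0.000, vy=9.484 → t=1.935, apex=4.589, x_land=113.751, impact vy=-9.484
  bounce: vy ← 0.68·9.484 = 6.449
Arc 4: start y=0.000, vy=6.449 → t=1.316, apex=2.122, x_land=132.794, impact vy=-6.449
  bounce: vy ← 0.68·6.449 = 4.385
Arc 5: start y=0.000, vy=4.385 → t=0.895, apex=0.981, x_land=145.744, impact vy=-4.385
  bounce: vy ← 0.68·4.385 = 2.982
Arc 6: start y=0.000, vy=2.982 → t=0.609, apex=0.454, x_land=154.550, impact vy=-2.982
  bounce: vy ← 0.68·2.982 = 2.028
Arc 7: start y=0.000, vy=2.028 → t=0.414, apex=0.210, x_land=160.538, impact vy=-2.028
  bounce: vy ← 0.68·2.028 = 1.379

1 3.080 21.461 44.561
2 2.846 9.924 85.745
3 1.935 4.589 113.751
4 1.316 2.122 132.794
5 0.895 0.981 145.744
6 0.609 0.454 154.550
7 0.414 0.210 160.538
final: 160.538 1.379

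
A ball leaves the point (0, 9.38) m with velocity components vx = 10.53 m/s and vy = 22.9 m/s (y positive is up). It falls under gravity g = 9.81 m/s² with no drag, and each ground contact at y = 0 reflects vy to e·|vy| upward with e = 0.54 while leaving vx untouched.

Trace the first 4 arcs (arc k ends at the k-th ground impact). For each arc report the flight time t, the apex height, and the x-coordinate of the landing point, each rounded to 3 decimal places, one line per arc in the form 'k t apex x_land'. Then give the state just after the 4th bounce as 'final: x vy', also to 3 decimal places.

Arc 1: start y=9.380, vy=22.900 → t=5.048, apex=36.108, x_land=53.151, impact vy=-26.617
  bounce: vy ← 0.54·26.617 = 14.373
Arc 2: start y=0.000, vy=14.373 → t=2.930, apex=10.529, x_land=84.007, impact vy=-14.373
  bounce: vy ← 0.54·14.373 = 7.761
Arc 3: start y=0.000, vy=7.761 → t=1.582, apex=3.070, x_land=100.669, impact vy=-7.761
  bounce: vy ← 0.54·7.761 = 4.191
Arc 4: start y=0.000, vy=4.191 → t=0.854, apex=0.895, x_land=109.666, impact vy=-4.191
  bounce: vy ← 0.54·4.191 = 2.263

1 5.048 36.108 53.151
2 2.930 10.529 84.007
3 1.582 3.070 100.669
4 0.854 0.895 109.666
final: 109.666 2.263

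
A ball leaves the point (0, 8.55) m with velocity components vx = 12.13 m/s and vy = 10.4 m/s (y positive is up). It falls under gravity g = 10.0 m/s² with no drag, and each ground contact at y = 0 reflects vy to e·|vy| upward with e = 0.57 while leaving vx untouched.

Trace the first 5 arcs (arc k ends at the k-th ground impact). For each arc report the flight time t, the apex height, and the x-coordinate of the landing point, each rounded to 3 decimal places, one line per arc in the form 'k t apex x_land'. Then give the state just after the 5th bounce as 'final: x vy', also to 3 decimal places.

1 2.711 13.958 32.882
2 1.905 4.535 55.986
3 1.086 1.473 69.156
4 0.619 0.479 76.662
5 0.353 0.156 80.941
final: 80.941 1.005

Arc 1: start y=8.550, vy=10.400 → t=2.711, apex=13.958, x_land=32.882, impact vy=-16.708
  bounce: vy ← 0.57·16.708 = 9.524
Arc 2: start y=0.000, vy=9.524 → t=1.905, apex=4.535, x_land=55.986, impact vy=-9.524
  bounce: vy ← 0.57·9.524 = 5.428
Arc 3: start y=0.000, vy=5.428 → t=1.086, apex=1.473, x_land=69.156, impact vy=-5.428
  bounce: vy ← 0.57·5.428 = 3.094
Arc 4: start y=0.000, vy=3.094 → t=0.619, apex=0.479, x_land=76.662, impact vy=-3.094
  bounce: vy ← 0.57·3.094 = 1.764
Arc 5: start y=0.000, vy=1.764 → t=0.353, apex=0.156, x_land=80.941, impact vy=-1.764
  bounce: vy ← 0.57·1.764 = 1.005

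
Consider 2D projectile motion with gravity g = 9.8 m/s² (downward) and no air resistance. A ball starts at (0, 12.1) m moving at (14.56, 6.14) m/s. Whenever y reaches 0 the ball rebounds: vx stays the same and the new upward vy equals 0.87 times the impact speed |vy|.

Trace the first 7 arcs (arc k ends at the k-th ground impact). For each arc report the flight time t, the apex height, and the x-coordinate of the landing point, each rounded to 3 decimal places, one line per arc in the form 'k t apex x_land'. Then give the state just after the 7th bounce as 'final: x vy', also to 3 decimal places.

Arc 1: start y=12.100, vy=6.140 → t=2.318, apex=14.023, x_land=33.754, impact vy=-16.579
  bounce: vy ← 0.87·16.579 = 14.424
Arc 2: start y=0.000, vy=14.424 → t=2.944, apex=10.614, x_land=76.613, impact vy=-14.424
  bounce: vy ← 0.87·14.424 = 12.549
Arc 3: start y=0.000, vy=12.549 → t=2.561, apex=8.034, x_land=113.900, impact vy=-12.549
  bounce: vy ← 0.87·12.549 = 10.917
Arc 4: start y=0.000, vy=10.917 → t=2.228, apex=6.081, x_land=146.340, impact vy=-10.917
  bounce: vy ← 0.87·10.917 = 9.498
Arc 5: start y=0.000, vy=9.498 → t=1.938, apex=4.603, x_land=174.562, impact vy=-9.498
  bounce: vy ← 0.87·9.498 = 8.263
Arc 6: start y=0.000, vy=8.263 → t=1.686, apex=3.484, x_land=199.116, impact vy=-8.263
  bounce: vy ← 0.87·8.263 = 7.189
Arc 7: start y=0.000, vy=7.189 → t=1.467, apex=2.637, x_land=220.478, impact vy=-7.189
  bounce: vy ← 0.87·7.189 = 6.254

1 2.318 14.023 33.754
2 2.944 10.614 76.613
3 2.561 8.034 113.900
4 2.228 6.081 146.340
5 1.938 4.603 174.562
6 1.686 3.484 199.116
7 1.467 2.637 220.478
final: 220.478 6.254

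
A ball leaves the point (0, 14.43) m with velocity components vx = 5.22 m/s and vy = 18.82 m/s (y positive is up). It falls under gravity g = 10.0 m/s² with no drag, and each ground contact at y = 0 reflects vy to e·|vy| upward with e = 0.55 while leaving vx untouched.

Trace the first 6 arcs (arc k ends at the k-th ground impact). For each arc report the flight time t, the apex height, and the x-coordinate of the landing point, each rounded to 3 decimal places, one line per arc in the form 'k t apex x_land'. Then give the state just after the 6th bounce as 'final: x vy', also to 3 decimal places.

1 4.417 32.140 23.058
2 2.789 9.722 37.616
3 1.534 2.941 45.623
4 0.844 0.890 50.027
5 0.464 0.269 52.449
6 0.255 0.081 53.781
final: 53.781 0.702

Arc 1: start y=14.430, vy=18.820 → t=4.417, apex=32.140, x_land=23.058, impact vy=-25.353
  bounce: vy ← 0.55·25.353 = 13.944
Arc 2: start y=0.000, vy=13.944 → t=2.789, apex=9.722, x_land=37.616, impact vy=-13.944
  bounce: vy ← 0.55·13.944 = 7.669
Arc 3: start y=0.000, vy=7.669 → t=1.534, apex=2.941, x_land=45.623, impact vy=-7.669
  bounce: vy ← 0.55·7.669 = 4.218
Arc 4: start y=0.000, vy=4.218 → t=0.844, apex=0.890, x_land=50.027, impact vy=-4.218
  bounce: vy ← 0.55·4.218 = 2.320
Arc 5: start y=0.000, vy=2.320 → t=0.464, apex=0.269, x_land=52.449, impact vy=-2.320
  bounce: vy ← 0.55·2.320 = 1.276
Arc 6: start y=0.000, vy=1.276 → t=0.255, apex=0.081, x_land=53.781, impact vy=-1.276
  bounce: vy ← 0.55·1.276 = 0.702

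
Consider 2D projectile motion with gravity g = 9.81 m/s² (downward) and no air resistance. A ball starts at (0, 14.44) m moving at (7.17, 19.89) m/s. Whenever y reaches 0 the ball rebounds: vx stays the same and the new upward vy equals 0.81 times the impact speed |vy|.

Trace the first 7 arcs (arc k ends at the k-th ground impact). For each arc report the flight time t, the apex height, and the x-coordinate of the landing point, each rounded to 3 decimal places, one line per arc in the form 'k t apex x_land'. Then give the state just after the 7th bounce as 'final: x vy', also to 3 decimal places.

1 4.684 34.604 33.581
2 4.303 22.703 64.433
3 3.485 14.896 89.423
4 2.823 9.773 109.664
5 2.287 6.412 126.060
6 1.852 4.207 139.341
7 1.500 2.760 150.098
final: 150.098 5.961

Arc 1: start y=14.440, vy=19.890 → t=4.684, apex=34.604, x_land=33.581, impact vy=-26.056
  bounce: vy ← 0.81·26.056 = 21.106
Arc 2: start y=0.000, vy=21.106 → t=4.303, apex=22.703, x_land=64.433, impact vy=-21.106
  bounce: vy ← 0.81·21.106 = 17.095
Arc 3: start y=0.000, vy=17.095 → t=3.485, apex=14.896, x_land=89.423, impact vy=-17.095
  bounce: vy ← 0.81·17.095 = 13.847
Arc 4: start y=0.000, vy=13.847 → t=2.823, apex=9.773, x_land=109.664, impact vy=-13.847
  bounce: vy ← 0.81·13.847 = 11.216
Arc 5: start y=0.000, vy=11.216 → t=2.287, apex=6.412, x_land=126.060, impact vy=-11.216
  bounce: vy ← 0.81·11.216 = 9.085
Arc 6: start y=0.000, vy=9.085 → t=1.852, apex=4.207, x_land=139.341, impact vy=-9.085
  bounce: vy ← 0.81·9.085 = 7.359
Arc 7: start y=0.000, vy=7.359 → t=1.500, apex=2.760, x_land=150.098, impact vy=-7.359
  bounce: vy ← 0.81·7.359 = 5.961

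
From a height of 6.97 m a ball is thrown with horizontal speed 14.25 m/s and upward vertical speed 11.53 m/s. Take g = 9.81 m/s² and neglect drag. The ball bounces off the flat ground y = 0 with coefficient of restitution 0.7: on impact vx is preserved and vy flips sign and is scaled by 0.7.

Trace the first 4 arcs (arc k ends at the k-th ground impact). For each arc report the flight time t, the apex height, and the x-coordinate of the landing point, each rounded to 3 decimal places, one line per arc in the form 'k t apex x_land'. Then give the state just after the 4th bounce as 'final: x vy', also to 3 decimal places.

1 2.849 13.746 40.604
2 2.344 6.735 74.001
3 1.641 3.300 97.379
4 1.148 1.617 113.743
final: 113.743 3.943

Arc 1: start y=6.970, vy=11.530 → t=2.849, apex=13.746, x_land=40.604, impact vy=-16.422
  bounce: vy ← 0.7·16.422 = 11.496
Arc 2: start y=0.000, vy=11.496 → t=2.344, apex=6.735, x_land=74.001, impact vy=-11.496
  bounce: vy ← 0.7·11.496 = 8.047
Arc 3: start y=0.000, vy=8.047 → t=1.641, apex=3.300, x_land=97.379, impact vy=-8.047
  bounce: vy ← 0.7·8.047 = 5.633
Arc 4: start y=0.000, vy=5.633 → t=1.148, apex=1.617, x_land=113.743, impact vy=-5.633
  bounce: vy ← 0.7·5.633 = 3.943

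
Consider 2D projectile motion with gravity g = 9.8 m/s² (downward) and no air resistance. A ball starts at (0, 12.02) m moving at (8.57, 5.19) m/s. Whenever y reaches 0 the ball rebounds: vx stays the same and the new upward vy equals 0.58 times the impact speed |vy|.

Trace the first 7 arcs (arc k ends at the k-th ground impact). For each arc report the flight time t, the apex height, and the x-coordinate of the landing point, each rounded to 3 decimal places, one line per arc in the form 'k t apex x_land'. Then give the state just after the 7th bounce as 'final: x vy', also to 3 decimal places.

Arc 1: start y=12.020, vy=5.190 → t=2.183, apex=13.394, x_land=18.708, impact vy=-16.203
  bounce: vy ← 0.58·16.203 = 9.398
Arc 2: start y=0.000, vy=9.398 → t=1.918, apex=4.506, x_land=35.144, impact vy=-9.398
  bounce: vy ← 0.58·9.398 = 5.451
Arc 3: start y=0.000, vy=5.451 → t=1.112, apex=1.516, x_land=44.677, impact vy=-5.451
  bounce: vy ← 0.58·5.451 = 3.161
Arc 4: start y=0.000, vy=3.161 → t=0.645, apex=0.510, x_land=50.206, impact vy=-3.161
  bounce: vy ← 0.58·3.161 = 1.834
Arc 5: start y=0.000, vy=1.834 → t=0.374, apex=0.172, x_land=53.413, impact vy=-1.834
  bounce: vy ← 0.58·1.834 = 1.063
Arc 6: start y=0.000, vy=1.063 → t=0.217, apex=0.058, x_land=55.273, impact vy=-1.063
  bounce: vy ← 0.58·1.063 = 0.617
Arc 7: start y=0.000, vy=0.617 → t=0.126, apex=0.019, x_land=56.352, impact vy=-0.617
  bounce: vy ← 0.58·0.617 = 0.358

1 2.183 13.394 18.708
2 1.918 4.506 35.144
3 1.112 1.516 44.677
4 0.645 0.510 50.206
5 0.374 0.172 53.413
6 0.217 0.058 55.273
7 0.126 0.019 56.352
final: 56.352 0.358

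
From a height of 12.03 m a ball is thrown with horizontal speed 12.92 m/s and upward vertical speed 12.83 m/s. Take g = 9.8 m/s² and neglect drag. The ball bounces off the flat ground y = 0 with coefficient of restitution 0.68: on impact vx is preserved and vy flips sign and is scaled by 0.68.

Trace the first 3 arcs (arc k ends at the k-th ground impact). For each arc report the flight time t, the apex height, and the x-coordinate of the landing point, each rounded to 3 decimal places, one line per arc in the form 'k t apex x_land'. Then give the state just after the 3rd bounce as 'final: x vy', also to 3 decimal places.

1 3.351 20.428 43.295
2 2.777 9.446 79.172
3 1.888 4.368 103.569
final: 103.569 6.292

Arc 1: start y=12.030, vy=12.830 → t=3.351, apex=20.428, x_land=43.295, impact vy=-20.010
  bounce: vy ← 0.68·20.010 = 13.607
Arc 2: start y=0.000, vy=13.607 → t=2.777, apex=9.446, x_land=79.172, impact vy=-13.607
  bounce: vy ← 0.68·13.607 = 9.253
Arc 3: start y=0.000, vy=9.253 → t=1.888, apex=4.368, x_land=103.569, impact vy=-9.253
  bounce: vy ← 0.68·9.253 = 6.292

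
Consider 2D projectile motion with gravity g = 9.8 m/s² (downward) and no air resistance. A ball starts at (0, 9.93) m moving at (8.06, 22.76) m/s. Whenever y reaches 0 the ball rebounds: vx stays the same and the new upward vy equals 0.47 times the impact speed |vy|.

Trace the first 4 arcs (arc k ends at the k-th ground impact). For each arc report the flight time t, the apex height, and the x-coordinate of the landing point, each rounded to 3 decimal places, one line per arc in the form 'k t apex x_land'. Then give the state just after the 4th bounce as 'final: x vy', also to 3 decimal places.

Arc 1: start y=9.930, vy=22.760 → t=5.046, apex=36.359, x_land=40.675, impact vy=-26.695
  bounce: vy ← 0.47·26.695 = 12.547
Arc 2: start y=0.000, vy=12.547 → t=2.561, apex=8.032, x_land=61.313, impact vy=-12.547
  bounce: vy ← 0.47·12.547 = 5.897
Arc 3: start y=0.000, vy=5.897 → t=1.203, apex=1.774, x_land=71.013, impact vy=-5.897
  bounce: vy ← 0.47·5.897 = 2.772
Arc 4: start y=0.000, vy=2.772 → t=0.566, apex=0.392, x_land=75.572, impact vy=-2.772
  bounce: vy ← 0.47·2.772 = 1.303

1 5.046 36.359 40.675
2 2.561 8.032 61.313
3 1.203 1.774 71.013
4 0.566 0.392 75.572
final: 75.572 1.303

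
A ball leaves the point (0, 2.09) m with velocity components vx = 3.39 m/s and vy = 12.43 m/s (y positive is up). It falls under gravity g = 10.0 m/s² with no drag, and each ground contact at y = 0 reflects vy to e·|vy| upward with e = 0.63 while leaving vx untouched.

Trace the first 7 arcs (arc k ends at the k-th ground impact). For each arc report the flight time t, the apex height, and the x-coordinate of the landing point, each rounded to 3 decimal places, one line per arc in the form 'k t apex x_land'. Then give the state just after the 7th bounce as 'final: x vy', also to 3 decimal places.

Arc 1: start y=2.090, vy=12.430 → t=2.644, apex=9.815, x_land=8.963, impact vy=-14.011
  bounce: vy ← 0.63·14.011 = 8.827
Arc 2: start y=0.000, vy=8.827 → t=1.765, apex=3.896, x_land=14.948, impact vy=-8.827
  bounce: vy ← 0.63·8.827 = 5.561
Arc 3: start y=0.000, vy=5.561 → t=1.112, apex=1.546, x_land=18.718, impact vy=-5.561
  bounce: vy ← 0.63·5.561 = 3.503
Arc 4: start y=0.000, vy=3.503 → t=0.701, apex=0.614, x_land=21.094, impact vy=-3.503
  bounce: vy ← 0.63·3.503 = 2.207
Arc 5: start y=0.000, vy=2.207 → t=0.441, apex=0.244, x_land=22.590, impact vy=-2.207
  bounce: vy ← 0.63·2.207 = 1.390
Arc 6: start y=0.000, vy=1.390 → t=0.278, apex=0.097, x_land=23.533, impact vy=-1.390
  bounce: vy ← 0.63·1.390 = 0.876
Arc 7: start y=0.000, vy=0.876 → t=0.175, apex=0.038, x_land=24.127, impact vy=-0.876
  bounce: vy ← 0.63·0.876 = 0.552

1 2.644 9.815 8.963
2 1.765 3.896 14.948
3 1.112 1.546 18.718
4 0.701 0.614 21.094
5 0.441 0.244 22.590
6 0.278 0.097 23.533
7 0.175 0.038 24.127
final: 24.127 0.552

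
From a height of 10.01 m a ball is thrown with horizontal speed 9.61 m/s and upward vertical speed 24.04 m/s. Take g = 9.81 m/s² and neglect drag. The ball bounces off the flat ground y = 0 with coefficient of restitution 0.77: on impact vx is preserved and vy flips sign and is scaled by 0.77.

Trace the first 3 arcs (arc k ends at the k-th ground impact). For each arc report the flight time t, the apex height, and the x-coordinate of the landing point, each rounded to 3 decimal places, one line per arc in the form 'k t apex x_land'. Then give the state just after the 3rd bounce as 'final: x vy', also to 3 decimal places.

Arc 1: start y=10.010, vy=24.040 → t=5.287, apex=39.466, x_land=50.809, impact vy=-27.827
  bounce: vy ← 0.77·27.827 = 21.426
Arc 2: start y=0.000, vy=21.426 → t=4.368, apex=23.399, x_land=92.788, impact vy=-21.426
  bounce: vy ← 0.77·21.426 = 16.498
Arc 3: start y=0.000, vy=16.498 → t=3.364, apex=13.873, x_land=125.112, impact vy=-16.498
  bounce: vy ← 0.77·16.498 = 12.704

1 5.287 39.466 50.809
2 4.368 23.399 92.788
3 3.364 13.873 125.112
final: 125.112 12.704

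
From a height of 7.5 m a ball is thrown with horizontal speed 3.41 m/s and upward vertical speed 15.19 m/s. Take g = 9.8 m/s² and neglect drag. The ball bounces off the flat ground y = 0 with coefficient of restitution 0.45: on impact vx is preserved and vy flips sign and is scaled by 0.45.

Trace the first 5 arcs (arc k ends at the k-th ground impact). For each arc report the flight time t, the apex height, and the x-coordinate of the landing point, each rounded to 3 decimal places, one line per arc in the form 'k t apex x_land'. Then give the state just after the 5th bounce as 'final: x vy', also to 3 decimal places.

1 3.533 19.272 12.048
2 1.785 3.903 18.135
3 0.803 0.790 20.874
4 0.361 0.160 22.106
5 0.163 0.032 22.661
final: 22.661 0.359

Arc 1: start y=7.500, vy=15.190 → t=3.533, apex=19.272, x_land=12.048, impact vy=-19.435
  bounce: vy ← 0.45·19.435 = 8.746
Arc 2: start y=0.000, vy=8.746 → t=1.785, apex=3.903, x_land=18.135, impact vy=-8.746
  bounce: vy ← 0.45·8.746 = 3.936
Arc 3: start y=0.000, vy=3.936 → t=0.803, apex=0.790, x_land=20.874, impact vy=-3.936
  bounce: vy ← 0.45·3.936 = 1.771
Arc 4: start y=0.000, vy=1.771 → t=0.361, apex=0.160, x_land=22.106, impact vy=-1.771
  bounce: vy ← 0.45·1.771 = 0.797
Arc 5: start y=0.000, vy=0.797 → t=0.163, apex=0.032, x_land=22.661, impact vy=-0.797
  bounce: vy ← 0.45·0.797 = 0.359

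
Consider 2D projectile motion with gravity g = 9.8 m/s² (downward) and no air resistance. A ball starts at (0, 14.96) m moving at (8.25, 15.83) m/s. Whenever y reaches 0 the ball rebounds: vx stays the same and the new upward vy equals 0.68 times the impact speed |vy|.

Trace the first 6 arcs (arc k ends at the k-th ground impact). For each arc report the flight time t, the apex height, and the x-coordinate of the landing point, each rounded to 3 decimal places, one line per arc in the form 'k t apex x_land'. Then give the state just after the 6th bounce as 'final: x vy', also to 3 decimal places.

1 3.995 27.745 32.958
2 3.236 12.829 59.656
3 2.201 5.932 77.811
4 1.496 2.743 90.157
5 1.018 1.268 98.552
6 0.692 0.587 104.260
final: 104.260 2.306

Arc 1: start y=14.960, vy=15.830 → t=3.995, apex=27.745, x_land=32.958, impact vy=-23.320
  bounce: vy ← 0.68·23.320 = 15.857
Arc 2: start y=0.000, vy=15.857 → t=3.236, apex=12.829, x_land=59.656, impact vy=-15.857
  bounce: vy ← 0.68·15.857 = 10.783
Arc 3: start y=0.000, vy=10.783 → t=2.201, apex=5.932, x_land=77.811, impact vy=-10.783
  bounce: vy ← 0.68·10.783 = 7.332
Arc 4: start y=0.000, vy=7.332 → t=1.496, apex=2.743, x_land=90.157, impact vy=-7.332
  bounce: vy ← 0.68·7.332 = 4.986
Arc 5: start y=0.000, vy=4.986 → t=1.018, apex=1.268, x_land=98.552, impact vy=-4.986
  bounce: vy ← 0.68·4.986 = 3.391
Arc 6: start y=0.000, vy=3.391 → t=0.692, apex=0.587, x_land=104.260, impact vy=-3.391
  bounce: vy ← 0.68·3.391 = 2.306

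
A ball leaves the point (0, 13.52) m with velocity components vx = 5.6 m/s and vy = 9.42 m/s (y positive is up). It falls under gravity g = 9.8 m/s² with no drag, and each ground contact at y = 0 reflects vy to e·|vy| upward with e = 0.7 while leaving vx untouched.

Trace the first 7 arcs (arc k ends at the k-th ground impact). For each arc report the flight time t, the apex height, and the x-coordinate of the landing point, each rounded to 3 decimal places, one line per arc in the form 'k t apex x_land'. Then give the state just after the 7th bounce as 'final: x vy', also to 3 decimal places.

Arc 1: start y=13.520, vy=9.420 → t=2.880, apex=18.047, x_land=16.130, impact vy=-18.808
  bounce: vy ← 0.7·18.808 = 13.165
Arc 2: start y=0.000, vy=13.165 → t=2.687, apex=8.843, x_land=31.176, impact vy=-13.165
  bounce: vy ← 0.7·13.165 = 9.216
Arc 3: start y=0.000, vy=9.216 → t=1.881, apex=4.333, x_land=41.709, impact vy=-9.216
  bounce: vy ← 0.7·9.216 = 6.451
Arc 4: start y=0.000, vy=6.451 → t=1.317, apex=2.123, x_land=49.081, impact vy=-6.451
  bounce: vy ← 0.7·6.451 = 4.516
Arc 5: start y=0.000, vy=4.516 → t=0.922, apex=1.040, x_land=54.242, impact vy=-4.516
  bounce: vy ← 0.7·4.516 = 3.161
Arc 6: start y=0.000, vy=3.161 → t=0.645, apex=0.510, x_land=57.855, impact vy=-3.161
  bounce: vy ← 0.7·3.161 = 2.213
Arc 7: start y=0.000, vy=2.213 → t=0.452, apex=0.250, x_land=60.383, impact vy=-2.213
  bounce: vy ← 0.7·2.213 = 1.549

1 2.880 18.047 16.130
2 2.687 8.843 31.176
3 1.881 4.333 41.709
4 1.317 2.123 49.081
5 0.922 1.040 54.242
6 0.645 0.510 57.855
7 0.452 0.250 60.383
final: 60.383 1.549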